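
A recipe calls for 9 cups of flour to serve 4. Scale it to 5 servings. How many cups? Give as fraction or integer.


Original: 9 cups for 4 servings
Target servings = 5
Scaling factor = 5/4
New amount = 9 * 5/4
= 45/4
= 45/4 cups

45/4


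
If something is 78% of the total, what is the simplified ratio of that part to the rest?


Part = 78%, Remainder = 22%
Ratio = 78:22
GCD(78, 22) = 2
Simplify: 39:11 = 39:11

39:11


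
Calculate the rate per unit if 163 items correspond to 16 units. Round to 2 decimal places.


Total items = 163
Number of units = 16
Unit rate = 163 / 16
= 10.19 items per unit

10.19


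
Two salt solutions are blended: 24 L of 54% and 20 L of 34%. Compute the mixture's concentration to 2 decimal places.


Solute in mixture 1 = 54% of 24 L = 24*54/100 = 324/25 L
Solute in mixture 2 = 34% of 20 L = 20*34/100 = 34/5 L
Total solute = 324/25 + 34/5 = 494/25 L
Total volume = 24 + 20 = 44 L
Final concentration = 494/25/44 * 100 = 44.91%

44.91


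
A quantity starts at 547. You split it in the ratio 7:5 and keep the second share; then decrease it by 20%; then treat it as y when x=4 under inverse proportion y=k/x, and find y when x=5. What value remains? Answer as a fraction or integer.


Start with 547.
Step 1: Split 7:5, second share = 547 * 5/12 = 2735/12
Step 2: Decrease by 20%: 2735/12 * 80/100 = 547/3
Step 3: Inverse prop: k = (547/3)*4; new y = k/5 = 547/3*4/5 = 2188/15
Final result = 2188/15

2188/15


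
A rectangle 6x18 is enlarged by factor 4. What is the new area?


Original dimensions: 6 x 18
Enlargement factor = 4
New width = 6 * 4 = 24
New height = 18 * 4 = 72
New area = 24 * 72 = 1728

1728


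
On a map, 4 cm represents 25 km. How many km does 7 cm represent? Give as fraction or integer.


Map scale: 4 cm = 25 km
Measured distance on map = 7 cm
Set up proportion: 7 * 25 / 4
= 175 / 4
= 175/4 km

175/4


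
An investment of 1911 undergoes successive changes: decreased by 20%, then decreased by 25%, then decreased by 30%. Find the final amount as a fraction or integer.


Start: 1911
Step 1: decrease by 20% => multiply by 80/100
  1911 * 80/100 = 7644/5
Step 2: decrease by 25% => multiply by 75/100
  7644/5 * 75/100 = 5733/5
Step 3: decrease by 30% => multiply by 70/100
  5733/5 * 70/100 = 40131/50
Final value = 40131/50

40131/50


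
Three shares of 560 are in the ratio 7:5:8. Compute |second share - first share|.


Total parts = 7 + 5 + 8 = 20
Value per part = 560 / 20 = 28
Shares: 7*28=196, 5*28=140, 8*28=224
Second share = 140, first share = 196
Difference = |140 - 196| = 56

56


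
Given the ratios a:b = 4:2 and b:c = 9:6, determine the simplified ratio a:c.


Given a:b = 4:2 and b:c = 9:6
Make b consistent. Multiply first ratio by 9: a:b = 36:18
Multiply second ratio by 2: b:c = 18:12
Now b = 18 in both, so a:b:c = 36:18:12
Therefore a:c = 36:12
Simplify by GCD: a:c = 3:1

3:1


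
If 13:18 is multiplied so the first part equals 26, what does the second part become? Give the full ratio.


Original ratio: 13:18
First term target: 26
Scale factor = 26 / 13 = 2
Multiply second term: 18 * 2 = 36
Equivalent ratio = 26:36

26:36


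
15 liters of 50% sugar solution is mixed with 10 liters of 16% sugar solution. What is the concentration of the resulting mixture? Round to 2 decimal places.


Solute in mixture 1 = 50% of 15 L = 15*50/100 = 15/2 L
Solute in mixture 2 = 16% of 10 L = 10*16/100 = 8/5 L
Total solute = 15/2 + 8/5 = 91/10 L
Total volume = 15 + 10 = 25 L
Final concentration = 91/10/25 * 100 = 36.40%

36.40


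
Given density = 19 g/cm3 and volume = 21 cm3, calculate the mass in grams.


Using mass = density * volume
Density = 19 g/cm3
Volume = 21 cm3
Mass = 19 * 21
= 399 g

399


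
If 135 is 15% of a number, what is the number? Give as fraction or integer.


Given: 135 is 15% of the whole
Set up: 135 = 15/100 * whole
whole = 135 * 100 / 15
whole = 13500 / 15
whole = 900

900


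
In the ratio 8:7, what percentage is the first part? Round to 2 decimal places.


Total parts = 8 + 7 = 15
First part fraction = 8/15
Percentage = (8/15) * 100
= 0.533333 * 100
= 53.33%

53.33


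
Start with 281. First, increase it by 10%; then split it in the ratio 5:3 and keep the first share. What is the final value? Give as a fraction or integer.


Start with 281.
Step 1: Increase by 10%: 281 * 110/100 = 3091/10
Step 2: Split 5:3, first share = 3091/10 * 5/8 = 3091/16
Final result = 3091/16

3091/16


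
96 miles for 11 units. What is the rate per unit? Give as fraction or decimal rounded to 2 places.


Total miles = 96
Number of units = 11
Unit rate = 96 / 11
= 8.73 miles per unit

8.73


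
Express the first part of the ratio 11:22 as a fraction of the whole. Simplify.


Total parts = 11 + 22 = 33
First part fraction = 11/33
Simplify: 11/33 = 1/3

1/3


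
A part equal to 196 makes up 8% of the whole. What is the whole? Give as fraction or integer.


Given: 196 is 8% of the whole
Set up: 196 = 8/100 * whole
whole = 196 * 100 / 8
whole = 19600 / 8
whole = 2450

2450


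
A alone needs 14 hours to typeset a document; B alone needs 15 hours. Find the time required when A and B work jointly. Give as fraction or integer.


Rate of A = 1/14 job per hour
Rate of B = 1/15 job per hour
Combined rate = 1/14 + 1/15
Find common denominator: (15 + 14)/(14*15) = 29/210
Combined rate = 29/210 job per hour
Time together = 1 / (29/210) = 210/29 hours

210/29


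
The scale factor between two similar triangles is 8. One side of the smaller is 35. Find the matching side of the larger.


Similar triangles have proportional sides
Scale factor = 8
Smaller side = 35
Corresponding larger side = 35 * 8
= 280

280


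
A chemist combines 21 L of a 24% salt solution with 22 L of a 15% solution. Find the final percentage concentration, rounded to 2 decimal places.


Solute in mixture 1 = 24% of 21 L = 21*24/100 = 126/25 L
Solute in mixture 2 = 15% of 22 L = 22*15/100 = 33/10 L
Total solute = 126/25 + 33/10 = 417/50 L
Total volume = 21 + 22 = 43 L
Final concentration = 417/50/43 * 100 = 19.40%

19.40


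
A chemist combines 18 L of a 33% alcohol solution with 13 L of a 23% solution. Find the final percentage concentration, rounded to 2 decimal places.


Solute in mixture 1 = 33% of 18 L = 18*33/100 = 297/50 L
Solute in mixture 2 = 23% of 13 L = 13*23/100 = 299/100 L
Total solute = 297/50 + 299/100 = 893/100 L
Total volume = 18 + 13 = 31 L
Final concentration = 893/100/31 * 100 = 28.81%

28.81


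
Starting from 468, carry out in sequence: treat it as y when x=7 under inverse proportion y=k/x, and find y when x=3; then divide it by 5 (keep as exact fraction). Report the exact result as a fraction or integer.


Start with 468.
Step 1: Inverse prop: k = (468)*7; new y = k/3 = 468*7/3 = 1092
Step 2: Divide by 5: 1092 / 5 = 1092/5
Final result = 1092/5

1092/5


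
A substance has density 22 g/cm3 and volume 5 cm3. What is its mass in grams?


Using mass = density * volume
Density = 22 g/cm3
Volume = 5 cm3
Mass = 22 * 5
= 110 g

110


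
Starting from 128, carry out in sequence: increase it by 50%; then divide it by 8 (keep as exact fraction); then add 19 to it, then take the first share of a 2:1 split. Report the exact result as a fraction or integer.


Start with 128.
Step 1: Increase by 50%: 128 * 150/100 = 192
Step 2: Divide by 8: 192 / 8 = 24
Step 3: Add 19: 24+19=43; split 2:1 first = 43*2/3 = 86/3
Final result = 86/3

86/3


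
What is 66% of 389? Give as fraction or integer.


Compute 66% of 389
Convert percentage: 66% = 66/100
Multiply: 389 * 66/100
= 25674/100
= 12837/50

12837/50


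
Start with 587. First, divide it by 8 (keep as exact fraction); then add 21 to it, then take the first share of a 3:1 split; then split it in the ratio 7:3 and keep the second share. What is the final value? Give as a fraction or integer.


Start with 587.
Step 1: Divide by 8: 587 / 8 = 587/8
Step 2: Add 21: 587/8+21=755/8; split 3:1 first = 755/8*3/4 = 2265/32
Step 3: Split 7:3, second share = 2265/32 * 3/10 = 1359/64
Final result = 1359/64

1359/64


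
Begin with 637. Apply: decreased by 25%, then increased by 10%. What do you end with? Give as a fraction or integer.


Start: 637
Step 1: decrease by 25% => multiply by 75/100
  637 * 75/100 = 1911/4
Step 2: increase by 10% => multiply by 110/100
  1911/4 * 110/100 = 21021/40
Final value = 21021/40

21021/40


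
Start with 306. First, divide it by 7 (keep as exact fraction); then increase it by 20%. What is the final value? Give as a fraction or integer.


Start with 306.
Step 1: Divide by 7: 306 / 7 = 306/7
Step 2: Increase by 20%: 306/7 * 120/100 = 1836/35
Final result = 1836/35

1836/35


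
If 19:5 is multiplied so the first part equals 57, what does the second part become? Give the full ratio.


Original ratio: 19:5
First term target: 57
Scale factor = 57 / 19 = 3
Multiply second term: 5 * 3 = 15
Equivalent ratio = 57:15

57:15


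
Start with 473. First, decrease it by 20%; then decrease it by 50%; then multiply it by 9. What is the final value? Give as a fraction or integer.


Start with 473.
Step 1: Decrease by 20%: 473 * 80/100 = 1892/5
Step 2: Decrease by 50%: 1892/5 * 50/100 = 946/5
Step 3: Multiply by 9: 946/5 * 9 = 8514/5
Final result = 8514/5

8514/5


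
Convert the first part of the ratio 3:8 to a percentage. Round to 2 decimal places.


Total parts = 3 + 8 = 11
First part fraction = 3/11
Percentage = (3/11) * 100
= 0.272727 * 100
= 27.27%

27.27


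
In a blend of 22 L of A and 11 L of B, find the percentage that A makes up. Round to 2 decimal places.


Volume of A = 22 L
Volume of B = 11 L
Total volume = 22 + 11 = 33 L
Percentage of A = (22/33) * 100
= 66.67%

66.67


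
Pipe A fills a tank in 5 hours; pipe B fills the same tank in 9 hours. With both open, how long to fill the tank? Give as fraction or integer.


Rate of A = 1/5 job per hour
Rate of B = 1/9 job per hour
Combined rate = 1/5 + 1/9
Find common denominator: (9 + 5)/(5*9) = 14/45
Combined rate = 14/45 job per hour
Time together = 1 / (14/45) = 45/14 hours

45/14


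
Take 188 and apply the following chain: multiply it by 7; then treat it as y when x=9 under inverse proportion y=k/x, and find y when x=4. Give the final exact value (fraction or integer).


Start with 188.
Step 1: Multiply by 7: 188 * 7 = 1316
Step 2: Inverse prop: k = (1316)*9; new y = k/4 = 1316*9/4 = 2961
Final result = 2961

2961


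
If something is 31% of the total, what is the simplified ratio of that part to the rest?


Part = 31%, Remainder = 69%
Ratio = 31:69
GCD(31, 69) = 1
Simplify: 31:69 = 31:69

31:69


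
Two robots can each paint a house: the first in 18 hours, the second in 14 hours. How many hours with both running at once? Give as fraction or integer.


Rate of A = 1/18 job per hour
Rate of B = 1/14 job per hour
Combined rate = 1/18 + 1/14
Find common denominator: (14 + 18)/(18*14) = 32/252
Combined rate = 8/63 job per hour
Time together = 1 / (8/63) = 63/8 hours

63/8


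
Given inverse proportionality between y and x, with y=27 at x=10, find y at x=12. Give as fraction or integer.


Inverse proportion: y = k/x
Find k: k = 10 * 27 = 270
Compute y at x=12: y = 270/12
y = 45/2

45/2


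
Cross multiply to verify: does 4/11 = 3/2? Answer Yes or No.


Cross multiply to check 4/11 = 3/2
Left cross product: 4 * 2 = 8
Right cross product: 11 * 3 = 33
8 != 33
Not equal, so proportions differ => No

No


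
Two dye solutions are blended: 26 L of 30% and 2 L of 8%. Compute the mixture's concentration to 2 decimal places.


Solute in mixture 1 = 30% of 26 L = 26*30/100 = 39/5 L
Solute in mixture 2 = 8% of 2 L = 2*8/100 = 4/25 L
Total solute = 39/5 + 4/25 = 199/25 L
Total volume = 26 + 2 = 28 L
Final concentration = 199/25/28 * 100 = 28.43%

28.43


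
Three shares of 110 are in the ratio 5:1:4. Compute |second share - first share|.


Total parts = 5 + 1 + 4 = 10
Value per part = 110 / 10 = 11
Shares: 5*11=55, 1*11=11, 4*11=44
Second share = 11, first share = 55
Difference = |11 - 55| = 44

44


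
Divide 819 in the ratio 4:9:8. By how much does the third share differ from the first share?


Total parts = 4 + 9 + 8 = 21
Value per part = 819 / 21 = 39
Shares: 4*39=156, 9*39=351, 8*39=312
Third share = 312, first share = 156
Difference = |312 - 156| = 156

156


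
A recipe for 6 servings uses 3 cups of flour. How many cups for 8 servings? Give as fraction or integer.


Original: 3 cups for 6 servings
Target servings = 8
Scaling factor = 8/6
New amount = 3 * 8/6
= 24/6
= 4 cups

4


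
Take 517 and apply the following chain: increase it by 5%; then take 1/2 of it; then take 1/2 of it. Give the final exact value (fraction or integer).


Start with 517.
Step 1: Increase by 5%: 517 * 105/100 = 10857/20
Step 2: Take 1/2: 10857/20 * 1/2 = 10857/40
Step 3: Take 1/2: 10857/40 * 1/2 = 10857/80
Final result = 10857/80

10857/80


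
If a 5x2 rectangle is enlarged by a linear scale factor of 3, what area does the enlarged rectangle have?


Original dimensions: 5 x 2
Enlargement factor = 3
New width = 5 * 3 = 15
New height = 2 * 3 = 6
New area = 15 * 6 = 90

90


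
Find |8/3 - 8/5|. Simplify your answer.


Simplify: 8/3 = 8/3 and 8/5 = 8/5
Find common denominator: LCD = 15
Convert: 40/15 and 24/15
Difference = |40 - 24|/15 = 16/15
Simplified = 16/15

16/15


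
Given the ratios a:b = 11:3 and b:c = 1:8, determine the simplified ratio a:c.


Given a:b = 11:3 and b:c = 1:8
Make b consistent. Multiply first ratio by 1: a:b = 11:3
Multiply second ratio by 3: b:c = 3:24
Now b = 3 in both, so a:b:c = 11:3:24
Therefore a:c = 11:24
Simplify by GCD: a:c = 11:24

11:24


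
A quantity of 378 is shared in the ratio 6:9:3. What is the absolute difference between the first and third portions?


Total parts = 6 + 9 + 3 = 18
Value per part = 378 / 18 = 21
Shares: 6*21=126, 9*21=189, 3*21=63
First share = 126, third share = 63
Difference = |126 - 63| = 63

63


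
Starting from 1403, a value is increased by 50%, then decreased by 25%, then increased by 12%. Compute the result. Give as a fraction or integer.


Start: 1403
Step 1: increase by 50% => multiply by 150/100
  1403 * 150/100 = 4209/2
Step 2: decrease by 25% => multiply by 75/100
  4209/2 * 75/100 = 12627/8
Step 3: increase by 12% => multiply by 112/100
  12627/8 * 112/100 = 88389/50
Final value = 88389/50

88389/50


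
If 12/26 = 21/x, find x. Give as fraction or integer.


Setting up: 12/26 = 21/x
Cross multiply: 12 * x = 26 * 21
12x = 546
x = 546/12
x = 91/2

91/2


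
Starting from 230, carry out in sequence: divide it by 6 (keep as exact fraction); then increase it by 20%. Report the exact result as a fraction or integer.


Start with 230.
Step 1: Divide by 6: 230 / 6 = 115/3
Step 2: Increase by 20%: 115/3 * 120/100 = 46
Final result = 46

46


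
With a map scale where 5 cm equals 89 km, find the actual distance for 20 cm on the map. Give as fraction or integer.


Map scale: 5 cm = 89 km
Measured distance on map = 20 cm
Set up proportion: 20 * 89 / 5
= 1780 / 5
= 356 km

356


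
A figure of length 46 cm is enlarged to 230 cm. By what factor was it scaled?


Original length = 46 cm
Scaled length = 230 cm
Scale factor = 230 / 46
= 5

5


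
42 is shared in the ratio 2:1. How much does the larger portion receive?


Total parts = 2 + 1 = 3
Value per part = 42 / 3 = 14
First share = 2 * 14 = 28
Second share = 1 * 14 = 14
Larger share = 28

28


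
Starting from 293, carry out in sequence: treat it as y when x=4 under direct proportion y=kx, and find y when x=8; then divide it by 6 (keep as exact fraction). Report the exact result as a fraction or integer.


Start with 293.
Step 1: Direct prop: k = (293)/4; new y = k*8 = 293*8/4 = 586
Step 2: Divide by 6: 586 / 6 = 293/3
Final result = 293/3

293/3


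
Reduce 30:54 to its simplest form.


Find GCD(30, 54)
GCD = 6
Divide both by 6: 30/6 = 5, 54/6 = 9
Simplified ratio = 5:9

5:9


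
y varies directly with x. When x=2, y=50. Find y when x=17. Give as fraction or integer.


Direct proportion: y = kx
Find k: k = 50/2 = 25
Compute y at x=17: y = 25 * 17
y = 425

425


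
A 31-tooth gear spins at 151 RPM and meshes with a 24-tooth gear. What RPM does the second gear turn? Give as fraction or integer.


Gear ratio: teeth_A * RPM_A = teeth_B * RPM_B
31 * 151 = 24 * RPM_B
4681 = 24 * RPM_B
RPM_B = 4681 / 24
RPM_B = 4681/24

4681/24


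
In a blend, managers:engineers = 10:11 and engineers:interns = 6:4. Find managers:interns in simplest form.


Given a:b = 10:11 and b:c = 6:4
Make b consistent. Multiply first ratio by 6: a:b = 60:66
Multiply second ratio by 11: b:c = 66:44
Now b = 66 in both, so a:b:c = 60:66:44
Therefore a:c = 60:44
Simplify by GCD: a:c = 15:11

15:11


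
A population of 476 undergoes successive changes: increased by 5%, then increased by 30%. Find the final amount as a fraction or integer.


Start: 476
Step 1: increase by 5% => multiply by 105/100
  476 * 105/100 = 2499/5
Step 2: increase by 30% => multiply by 130/100
  2499/5 * 130/100 = 32487/50
Final value = 32487/50

32487/50


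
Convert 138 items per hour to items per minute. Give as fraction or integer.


Converting from per hour to per minute
Rate = 138 items per hour
Divide by 60: 138/60
= 23/10 items per minute

23/10


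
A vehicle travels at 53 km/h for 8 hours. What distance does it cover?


Using distance = speed * time
Speed = 53 km/h
Time = 8 hours
Distance = 53 * 8
= 424 km

424


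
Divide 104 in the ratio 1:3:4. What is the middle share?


Ratio = 1:3:4
Total parts = 1 + 3 + 4 = 8
Value per part = 104 / 8 = 13
First share = 1 * 13 = 13
Middle share = 3 * 13 = 39
Third share = 4 * 13 = 52

39


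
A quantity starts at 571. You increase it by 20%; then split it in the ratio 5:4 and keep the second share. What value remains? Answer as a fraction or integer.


Start with 571.
Step 1: Increase by 20%: 571 * 120/100 = 3426/5
Step 2: Split 5:4, second share = 3426/5 * 4/9 = 4568/15
Final result = 4568/15

4568/15


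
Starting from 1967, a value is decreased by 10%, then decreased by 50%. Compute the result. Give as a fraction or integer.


Start: 1967
Step 1: decrease by 10% => multiply by 90/100
  1967 * 90/100 = 17703/10
Step 2: decrease by 50% => multiply by 50/100
  17703/10 * 50/100 = 17703/20
Final value = 17703/20

17703/20


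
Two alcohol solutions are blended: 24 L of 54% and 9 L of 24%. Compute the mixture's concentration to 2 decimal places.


Solute in mixture 1 = 54% of 24 L = 24*54/100 = 324/25 L
Solute in mixture 2 = 24% of 9 L = 9*24/100 = 54/25 L
Total solute = 324/25 + 54/25 = 378/25 L
Total volume = 24 + 9 = 33 L
Final concentration = 378/25/33 * 100 = 45.82%

45.82


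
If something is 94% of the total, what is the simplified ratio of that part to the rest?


Part = 94%, Remainder = 6%
Ratio = 94:6
GCD(94, 6) = 2
Simplify: 47:3 = 47:3

47:3


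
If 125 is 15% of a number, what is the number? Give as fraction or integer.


Given: 125 is 15% of the whole
Set up: 125 = 15/100 * whole
whole = 125 * 100 / 15
whole = 12500 / 15
whole = 2500/3

2500/3


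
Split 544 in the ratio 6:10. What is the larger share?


Total parts = 6 + 10 = 16
Value per part = 544 / 16 = 34
First share = 6 * 34 = 204
Second share = 10 * 34 = 340
Larger share = 340

340


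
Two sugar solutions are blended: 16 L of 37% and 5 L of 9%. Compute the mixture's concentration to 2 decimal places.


Solute in mixture 1 = 37% of 16 L = 16*37/100 = 148/25 L
Solute in mixture 2 = 9% of 5 L = 5*9/100 = 9/20 L
Total solute = 148/25 + 9/20 = 637/100 L
Total volume = 16 + 5 = 21 L
Final concentration = 637/100/21 * 100 = 30.33%

30.33


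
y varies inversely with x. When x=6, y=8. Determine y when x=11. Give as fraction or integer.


Inverse proportion: y = k/x
Find k: k = 6 * 8 = 48
Compute y at x=11: y = 48/11
y = 48/11

48/11


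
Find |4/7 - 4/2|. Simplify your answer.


Simplify: 4/7 = 4/7 and 4/2 = 2
Find common denominator: LCD = 7
Convert: 4/7 and 14/7
Difference = |4 - 14|/7 = 10/7
Simplified = 10/7

10/7


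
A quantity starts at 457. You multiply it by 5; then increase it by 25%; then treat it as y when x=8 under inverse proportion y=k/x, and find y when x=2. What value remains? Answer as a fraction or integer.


Start with 457.
Step 1: Multiply by 5: 457 * 5 = 2285
Step 2: Increase by 25%: 2285 * 125/100 = 11425/4
Step 3: Inverse prop: k = (11425/4)*8; new y = k/2 = 11425/4*8/2 = 11425
Final result = 11425

11425


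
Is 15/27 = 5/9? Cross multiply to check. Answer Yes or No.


Cross multiply to check 15/27 = 5/9
Left cross product: 15 * 9 = 135
Right cross product: 27 * 5 = 135
135 = 135
Equal, so proportions match => Yes

Yes


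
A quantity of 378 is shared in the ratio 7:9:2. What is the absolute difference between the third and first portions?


Total parts = 7 + 9 + 2 = 18
Value per part = 378 / 18 = 21
Shares: 7*21=147, 9*21=189, 2*21=42
Third share = 42, first share = 147
Difference = |42 - 147| = 105

105


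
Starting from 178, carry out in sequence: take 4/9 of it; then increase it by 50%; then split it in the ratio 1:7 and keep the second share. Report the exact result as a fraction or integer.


Start with 178.
Step 1: Take 4/9: 178 * 4/9 = 712/9
Step 2: Increase by 50%: 712/9 * 150/100 = 356/3
Step 3: Split 1:7, second share = 356/3 * 7/8 = 623/6
Final result = 623/6

623/6


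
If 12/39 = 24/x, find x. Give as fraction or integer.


Setting up: 12/39 = 24/x
Cross multiply: 12 * x = 39 * 24
12x = 936
x = 936/12
x = 78

78


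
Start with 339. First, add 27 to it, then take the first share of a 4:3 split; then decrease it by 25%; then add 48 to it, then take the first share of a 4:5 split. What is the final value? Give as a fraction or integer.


Start with 339.
Step 1: Add 27: 339+27=366; split 4:3 first = 366*4/7 = 1464/7
Step 2: Decrease by 25%: 1464/7 * 75/100 = 1098/7
Step 3: Add 48: 1098/7+48=1434/7; split 4:5 first = 1434/7*4/9 = 1912/21
Final result = 1912/21

1912/21


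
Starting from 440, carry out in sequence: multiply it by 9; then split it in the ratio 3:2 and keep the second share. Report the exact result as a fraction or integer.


Start with 440.
Step 1: Multiply by 9: 440 * 9 = 3960
Step 2: Split 3:2, second share = 3960 * 2/5 = 1584
Final result = 1584

1584


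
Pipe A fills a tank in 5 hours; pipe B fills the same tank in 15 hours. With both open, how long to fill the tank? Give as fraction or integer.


Rate of A = 1/5 job per hour
Rate of B = 1/15 job per hour
Combined rate = 1/5 + 1/15
Find common denominator: (15 + 5)/(5*15) = 20/75
Combined rate = 4/15 job per hour
Time together = 1 / (4/15) = 15/4 hours

15/4


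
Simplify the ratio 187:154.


Find GCD(187, 154)
GCD = 11
Divide both by 11: 187/11 = 17, 154/11 = 14
Simplified ratio = 17:14

17:14


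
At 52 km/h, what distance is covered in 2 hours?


Using distance = speed * time
Speed = 52 km/h
Time = 2 hours
Distance = 52 * 2
= 104 km

104


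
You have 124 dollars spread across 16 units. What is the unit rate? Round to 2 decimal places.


Total dollars = 124
Number of units = 16
Unit rate = 124 / 16
= 7.75 dollars per unit

7.75


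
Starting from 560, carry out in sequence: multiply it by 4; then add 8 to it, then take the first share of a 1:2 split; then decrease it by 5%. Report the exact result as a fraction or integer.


Start with 560.
Step 1: Multiply by 4: 560 * 4 = 2240
Step 2: Add 8: 2240+8=2248; split 1:2 first = 2248*1/3 = 2248/3
Step 3: Decrease by 5%: 2248/3 * 95/100 = 10678/15
Final result = 10678/15

10678/15


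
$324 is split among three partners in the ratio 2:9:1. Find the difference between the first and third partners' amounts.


Total parts = 2 + 9 + 1 = 12
Value per part = 324 / 12 = 27
Shares: 2*27=54, 9*27=243, 1*27=27
First share = 54, third share = 27
Difference = |54 - 27| = 27

27


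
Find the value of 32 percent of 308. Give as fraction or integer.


Compute 32% of 308
Convert percentage: 32% = 32/100
Multiply: 308 * 32/100
= 9856/100
= 2464/25

2464/25


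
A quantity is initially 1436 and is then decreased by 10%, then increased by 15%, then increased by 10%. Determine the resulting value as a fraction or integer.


Start: 1436
Step 1: decrease by 10% => multiply by 90/100
  1436 * 90/100 = 6462/5
Step 2: increase by 15% => multiply by 115/100
  6462/5 * 115/100 = 74313/50
Step 3: increase by 10% => multiply by 110/100
  74313/50 * 110/100 = 817443/500
Final value = 817443/500

817443/500


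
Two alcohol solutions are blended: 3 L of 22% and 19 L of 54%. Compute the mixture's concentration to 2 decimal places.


Solute in mixture 1 = 22% of 3 L = 3*22/100 = 33/50 L
Solute in mixture 2 = 54% of 19 L = 19*54/100 = 513/50 L
Total solute = 33/50 + 513/50 = 273/25 L
Total volume = 3 + 19 = 22 L
Final concentration = 273/25/22 * 100 = 49.64%

49.64


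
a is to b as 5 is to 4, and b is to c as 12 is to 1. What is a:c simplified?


Given a:b = 5:4 and b:c = 12:1
Make b consistent. Multiply first ratio by 12: a:b = 60:48
Multiply second ratio by 4: b:c = 48:4
Now b = 48 in both, so a:b:c = 60:48:4
Therefore a:c = 60:4
Simplify by GCD: a:c = 15:1

15:1


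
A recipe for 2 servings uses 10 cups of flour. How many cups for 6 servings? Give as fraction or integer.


Original: 10 cups for 2 servings
Target servings = 6
Scaling factor = 6/2
New amount = 10 * 6/2
= 60/2
= 30 cups

30


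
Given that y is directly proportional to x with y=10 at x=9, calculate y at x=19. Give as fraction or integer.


Direct proportion: y = kx
Find k: k = 10/9 = 10/9
Compute y at x=19: y = 10/9 * 19
y = 190/9

190/9


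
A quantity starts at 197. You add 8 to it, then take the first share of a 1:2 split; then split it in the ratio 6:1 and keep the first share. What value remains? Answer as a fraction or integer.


Start with 197.
Step 1: Add 8: 197+8=205; split 1:2 first = 205*1/3 = 205/3
Step 2: Split 6:1, first share = 205/3 * 6/7 = 410/7
Final result = 410/7

410/7


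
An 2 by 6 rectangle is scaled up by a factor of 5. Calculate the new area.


Original dimensions: 2 x 6
Enlargement factor = 5
New width = 2 * 5 = 10
New height = 6 * 5 = 30
New area = 10 * 30 = 300

300


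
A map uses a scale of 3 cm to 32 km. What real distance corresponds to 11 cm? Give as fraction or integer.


Map scale: 3 cm = 32 km
Measured distance on map = 11 cm
Set up proportion: 11 * 32 / 3
= 352 / 3
= 352/3 km

352/3


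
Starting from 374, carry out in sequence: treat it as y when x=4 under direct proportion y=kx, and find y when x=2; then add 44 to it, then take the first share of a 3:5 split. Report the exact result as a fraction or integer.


Start with 374.
Step 1: Direct prop: k = (374)/4; new y = k*2 = 374*2/4 = 187
Step 2: Add 44: 187+44=231; split 3:5 first = 231*3/8 = 693/8
Final result = 693/8

693/8


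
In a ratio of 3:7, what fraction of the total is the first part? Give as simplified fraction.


Total parts = 3 + 7 = 10
First part fraction = 3/10
Simplify: 3/10 = 3/10

3/10


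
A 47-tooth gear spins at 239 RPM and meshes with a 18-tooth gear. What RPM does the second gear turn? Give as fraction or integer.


Gear ratio: teeth_A * RPM_A = teeth_B * RPM_B
47 * 239 = 18 * RPM_B
11233 = 18 * RPM_B
RPM_B = 11233 / 18
RPM_B = 11233/18

11233/18


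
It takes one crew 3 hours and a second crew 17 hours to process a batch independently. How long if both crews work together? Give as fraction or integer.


Rate of A = 1/3 job per hour
Rate of B = 1/17 job per hour
Combined rate = 1/3 + 1/17
Find common denominator: (17 + 3)/(3*17) = 20/51
Combined rate = 20/51 job per hour
Time together = 1 / (20/51) = 51/20 hours

51/20


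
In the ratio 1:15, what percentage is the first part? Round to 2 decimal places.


Total parts = 1 + 15 = 16
First part fraction = 1/16
Percentage = (1/16) * 100
= 0.0625 * 100
= 6.25%

6.25


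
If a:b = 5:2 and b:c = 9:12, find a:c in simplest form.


Given a:b = 5:2 and b:c = 9:12
Make b consistent. Multiply first ratio by 9: a:b = 45:18
Multiply second ratio by 2: b:c = 18:24
Now b = 18 in both, so a:b:c = 45:18:24
Therefore a:c = 45:24
Simplify by GCD: a:c = 15:8

15:8


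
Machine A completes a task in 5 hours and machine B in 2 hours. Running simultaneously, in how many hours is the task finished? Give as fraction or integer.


Rate of A = 1/5 job per hour
Rate of B = 1/2 job per hour
Combined rate = 1/5 + 1/2
Find common denominator: (2 + 5)/(5*2) = 7/10
Combined rate = 7/10 job per hour
Time together = 1 / (7/10) = 10/7 hours

10/7


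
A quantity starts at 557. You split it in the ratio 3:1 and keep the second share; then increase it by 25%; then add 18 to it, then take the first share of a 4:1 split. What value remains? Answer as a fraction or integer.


Start with 557.
Step 1: Split 3:1, second share = 557 * 1/4 = 557/4
Step 2: Increase by 25%: 557/4 * 125/100 = 2785/16
Step 3: Add 18: 2785/16+18=3073/16; split 4:1 first = 3073/16*4/5 = 3073/20
Final result = 3073/20

3073/20


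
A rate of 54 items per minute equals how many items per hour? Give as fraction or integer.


Converting from per minute to per hour
Rate = 54 items per minute
Multiply by 60: 54 * 60
= 3240 items per hour

3240


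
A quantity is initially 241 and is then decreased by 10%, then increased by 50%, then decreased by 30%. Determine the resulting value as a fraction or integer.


Start: 241
Step 1: decrease by 10% => multiply by 90/100
  241 * 90/100 = 2169/10
Step 2: increase by 50% => multiply by 150/100
  2169/10 * 150/100 = 6507/20
Step 3: decrease by 30% => multiply by 70/100
  6507/20 * 70/100 = 45549/200
Final value = 45549/200

45549/200


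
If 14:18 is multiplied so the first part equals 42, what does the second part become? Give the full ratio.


Original ratio: 14:18
First term target: 42
Scale factor = 42 / 14 = 3
Multiply second term: 18 * 3 = 54
Equivalent ratio = 42:54

42:54


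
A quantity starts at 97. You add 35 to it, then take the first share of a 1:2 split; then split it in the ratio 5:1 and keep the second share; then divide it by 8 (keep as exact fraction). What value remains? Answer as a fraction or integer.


Start with 97.
Step 1: Add 35: 97+35=132; split 1:2 first = 132*1/3 = 44
Step 2: Split 5:1, second share = 44 * 1/6 = 22/3
Step 3: Divide by 8: 22/3 / 8 = 11/12
Final result = 11/12

11/12


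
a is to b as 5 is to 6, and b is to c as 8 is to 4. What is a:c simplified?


Given a:b = 5:6 and b:c = 8:4
Make b consistent. Multiply first ratio by 8: a:b = 40:48
Multiply second ratio by 6: b:c = 48:24
Now b = 48 in both, so a:b:c = 40:48:24
Therefore a:c = 40:24
Simplify by GCD: a:c = 5:3

5:3


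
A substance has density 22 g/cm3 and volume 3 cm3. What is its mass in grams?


Using mass = density * volume
Density = 22 g/cm3
Volume = 3 cm3
Mass = 22 * 3
= 66 g

66


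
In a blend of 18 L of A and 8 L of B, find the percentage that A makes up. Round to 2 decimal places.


Volume of A = 18 L
Volume of B = 8 L
Total volume = 18 + 8 = 26 L
Percentage of A = (18/26) * 100
= 69.23%

69.23


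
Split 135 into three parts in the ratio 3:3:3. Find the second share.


Ratio = 3:3:3
Total parts = 3 + 3 + 3 = 9
Value per part = 135 / 9 = 15
First share = 3 * 15 = 45
Middle share = 3 * 15 = 45
Third share = 3 * 15 = 45

45


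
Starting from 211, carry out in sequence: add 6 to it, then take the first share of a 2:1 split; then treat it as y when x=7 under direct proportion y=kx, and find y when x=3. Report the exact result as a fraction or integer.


Start with 211.
Step 1: Add 6: 211+6=217; split 2:1 first = 217*2/3 = 434/3
Step 2: Direct prop: k = (434/3)/7; new y = k*3 = 434/3*3/7 = 62
Final result = 62

62


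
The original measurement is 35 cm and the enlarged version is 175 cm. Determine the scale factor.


Original length = 35 cm
Scaled length = 175 cm
Scale factor = 175 / 35
= 5

5


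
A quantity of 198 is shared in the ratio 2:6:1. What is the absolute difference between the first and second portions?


Total parts = 2 + 6 + 1 = 9
Value per part = 198 / 9 = 22
Shares: 2*22=44, 6*22=132, 1*22=22
First share = 44, second share = 132
Difference = |44 - 132| = 88

88


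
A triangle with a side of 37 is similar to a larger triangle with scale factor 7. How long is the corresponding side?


Similar triangles have proportional sides
Scale factor = 7
Smaller side = 37
Corresponding larger side = 37 * 7
= 259

259


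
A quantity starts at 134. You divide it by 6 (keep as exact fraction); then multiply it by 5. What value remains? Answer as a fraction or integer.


Start with 134.
Step 1: Divide by 6: 134 / 6 = 67/3
Step 2: Multiply by 5: 67/3 * 5 = 335/3
Final result = 335/3

335/3


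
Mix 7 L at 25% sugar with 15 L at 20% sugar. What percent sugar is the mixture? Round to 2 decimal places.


Solute in mixture 1 = 25% of 7 L = 7*25/100 = 7/4 L
Solute in mixture 2 = 20% of 15 L = 15*20/100 = 3 L
Total solute = 7/4 + 3 = 19/4 L
Total volume = 7 + 15 = 22 L
Final concentration = 19/4/22 * 100 = 21.59%

21.59


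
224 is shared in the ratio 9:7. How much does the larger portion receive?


Total parts = 9 + 7 = 16
Value per part = 224 / 16 = 14
First share = 9 * 14 = 126
Second share = 7 * 14 = 98
Larger share = 126

126


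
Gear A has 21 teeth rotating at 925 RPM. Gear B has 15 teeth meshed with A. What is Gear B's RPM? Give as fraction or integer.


Gear ratio: teeth_A * RPM_A = teeth_B * RPM_B
21 * 925 = 15 * RPM_B
19425 = 15 * RPM_B
RPM_B = 19425 / 15
RPM_B = 1295

1295


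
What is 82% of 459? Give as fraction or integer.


Compute 82% of 459
Convert percentage: 82% = 82/100
Multiply: 459 * 82/100
= 37638/100
= 18819/50

18819/50


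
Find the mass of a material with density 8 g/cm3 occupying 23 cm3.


Using mass = density * volume
Density = 8 g/cm3
Volume = 23 cm3
Mass = 8 * 23
= 184 g

184


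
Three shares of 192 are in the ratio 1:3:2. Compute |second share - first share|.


Total parts = 1 + 3 + 2 = 6
Value per part = 192 / 6 = 32
Shares: 1*32=32, 3*32=96, 2*32=64
Second share = 96, first share = 32
Difference = |96 - 32| = 64

64


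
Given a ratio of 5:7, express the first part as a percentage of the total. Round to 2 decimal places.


Total parts = 5 + 7 = 12
First part fraction = 5/12
Percentage = (5/12) * 100
= 0.416667 * 100
= 41.67%

41.67


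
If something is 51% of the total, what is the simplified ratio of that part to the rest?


Part = 51%, Remainder = 49%
Ratio = 51:49
GCD(51, 49) = 1
Simplify: 51:49 = 51:49

51:49


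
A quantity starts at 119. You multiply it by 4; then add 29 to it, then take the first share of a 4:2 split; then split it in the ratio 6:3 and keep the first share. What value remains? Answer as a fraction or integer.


Start with 119.
Step 1: Multiply by 4: 119 * 4 = 476
Step 2: Add 29: 476+29=505; split 4:2 first = 505*4/6 = 1010/3
Step 3: Split 6:3, first share = 1010/3 * 6/9 = 2020/9
Final result = 2020/9

2020/9


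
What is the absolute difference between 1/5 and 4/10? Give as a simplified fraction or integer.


Simplify: 1/5 = 1/5 and 4/10 = 2/5
Find common denominator: LCD = 5
Convert: 1/5 and 2/5
Difference = |1 - 2|/5 = 1/5
Simplified = 1/5

1/5


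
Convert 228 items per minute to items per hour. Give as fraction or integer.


Converting from per minute to per hour
Rate = 228 items per minute
Multiply by 60: 228 * 60
= 13680 items per hour

13680


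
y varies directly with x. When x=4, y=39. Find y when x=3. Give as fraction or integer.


Direct proportion: y = kx
Find k: k = 39/4 = 39/4
Compute y at x=3: y = 39/4 * 3
y = 117/4

117/4


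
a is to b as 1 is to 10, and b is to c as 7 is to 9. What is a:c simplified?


Given a:b = 1:10 and b:c = 7:9
Make b consistent. Multiply first ratio by 7: a:b = 7:70
Multiply second ratio by 10: b:c = 70:90
Now b = 70 in both, so a:b:c = 7:70:90
Therefore a:c = 7:90
Simplify by GCD: a:c = 7:90

7:90


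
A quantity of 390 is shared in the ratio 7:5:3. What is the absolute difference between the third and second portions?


Total parts = 7 + 5 + 3 = 15
Value per part = 390 / 15 = 26
Shares: 7*26=182, 5*26=130, 3*26=78
Third share = 78, second share = 130
Difference = |78 - 130| = 52

52


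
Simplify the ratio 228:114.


Find GCD(228, 114)
GCD = 114
Divide both by 114: 228/114 = 2, 114/114 = 1
Simplified ratio = 2:1

2:1


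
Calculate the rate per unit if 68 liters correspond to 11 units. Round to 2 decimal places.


Total liters = 68
Number of units = 11
Unit rate = 68 / 11
= 6.18 liters per unit

6.18


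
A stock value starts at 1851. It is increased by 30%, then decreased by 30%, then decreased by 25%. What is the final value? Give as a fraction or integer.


Start: 1851
Step 1: increase by 30% => multiply by 130/100
  1851 * 130/100 = 24063/10
Step 2: decrease by 30% => multiply by 70/100
  24063/10 * 70/100 = 168441/100
Step 3: decrease by 25% => multiply by 75/100
  168441/100 * 75/100 = 505323/400
Final value = 505323/400

505323/400


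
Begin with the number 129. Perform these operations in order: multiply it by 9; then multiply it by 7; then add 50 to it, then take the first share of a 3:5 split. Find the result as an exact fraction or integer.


Start with 129.
Step 1: Multiply by 9: 129 * 9 = 1161
Step 2: Multiply by 7: 1161 * 7 = 8127
Step 3: Add 50: 8127+50=8177; split 3:5 first = 8177*3/8 = 24531/8
Final result = 24531/8

24531/8


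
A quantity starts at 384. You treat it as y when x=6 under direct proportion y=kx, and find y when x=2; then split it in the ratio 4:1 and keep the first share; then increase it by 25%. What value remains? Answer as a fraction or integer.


Start with 384.
Step 1: Direct prop: k = (384)/6; new y = k*2 = 384*2/6 = 128
Step 2: Split 4:1, first share = 128 * 4/5 = 512/5
Step 3: Increase by 25%: 512/5 * 125/100 = 128
Final result = 128

128


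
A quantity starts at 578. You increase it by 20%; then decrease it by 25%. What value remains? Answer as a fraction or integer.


Start with 578.
Step 1: Increase by 20%: 578 * 120/100 = 3468/5
Step 2: Decrease by 25%: 3468/5 * 75/100 = 2601/5
Final result = 2601/5

2601/5


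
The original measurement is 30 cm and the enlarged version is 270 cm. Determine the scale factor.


Original length = 30 cm
Scaled length = 270 cm
Scale factor = 270 / 30
= 9

9


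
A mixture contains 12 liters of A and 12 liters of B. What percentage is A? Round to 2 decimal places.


Volume of A = 12 L
Volume of B = 12 L
Total volume = 12 + 12 = 24 L
Percentage of A = (12/24) * 100
= 50.00%

50.00


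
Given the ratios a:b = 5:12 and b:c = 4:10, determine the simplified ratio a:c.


Given a:b = 5:12 and b:c = 4:10
Make b consistent. Multiply first ratio by 4: a:b = 20:48
Multiply second ratio by 12: b:c = 48:120
Now b = 48 in both, so a:b:c = 20:48:120
Therefore a:c = 20:120
Simplify by GCD: a:c = 1:6

1:6


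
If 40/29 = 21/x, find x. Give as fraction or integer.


Setting up: 40/29 = 21/x
Cross multiply: 40 * x = 29 * 21
40x = 609
x = 609/40
x = 609/40

609/40


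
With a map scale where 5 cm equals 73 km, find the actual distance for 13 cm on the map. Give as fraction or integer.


Map scale: 5 cm = 73 km
Measured distance on map = 13 cm
Set up proportion: 13 * 73 / 5
= 949 / 5
= 949/5 km

949/5


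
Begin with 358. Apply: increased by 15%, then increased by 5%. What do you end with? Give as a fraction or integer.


Start: 358
Step 1: increase by 15% => multiply by 115/100
  358 * 115/100 = 4117/10
Step 2: increase by 5% => multiply by 105/100
  4117/10 * 105/100 = 86457/200
Final value = 86457/200

86457/200
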